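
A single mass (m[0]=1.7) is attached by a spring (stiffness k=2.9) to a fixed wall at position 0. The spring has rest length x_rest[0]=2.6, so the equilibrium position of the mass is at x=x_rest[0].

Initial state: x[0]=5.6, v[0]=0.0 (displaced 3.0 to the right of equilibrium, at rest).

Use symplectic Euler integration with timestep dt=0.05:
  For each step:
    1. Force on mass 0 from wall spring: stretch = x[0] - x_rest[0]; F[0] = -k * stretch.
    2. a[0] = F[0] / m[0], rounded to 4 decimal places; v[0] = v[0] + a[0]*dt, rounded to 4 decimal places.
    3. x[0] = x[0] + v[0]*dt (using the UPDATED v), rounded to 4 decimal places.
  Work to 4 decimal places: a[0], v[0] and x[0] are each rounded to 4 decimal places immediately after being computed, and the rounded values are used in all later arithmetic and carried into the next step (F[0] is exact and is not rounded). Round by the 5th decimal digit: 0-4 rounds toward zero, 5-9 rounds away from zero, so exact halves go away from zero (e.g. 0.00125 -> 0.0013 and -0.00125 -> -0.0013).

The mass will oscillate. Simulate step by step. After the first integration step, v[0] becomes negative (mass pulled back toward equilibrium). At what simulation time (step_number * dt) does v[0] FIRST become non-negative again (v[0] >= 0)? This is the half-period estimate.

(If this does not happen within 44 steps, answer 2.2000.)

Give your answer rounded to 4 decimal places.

Step 0: x=[5.6000] v=[0.0000]
Step 1: x=[5.5872] v=[-0.2559]
Step 2: x=[5.5617] v=[-0.5107]
Step 3: x=[5.5235] v=[-0.7633]
Step 4: x=[5.4729] v=[-1.0127]
Step 5: x=[5.4100] v=[-1.2577]
Step 6: x=[5.3351] v=[-1.4974]
Step 7: x=[5.2486] v=[-1.7307]
Step 8: x=[5.1508] v=[-1.9566]
Step 9: x=[5.0421] v=[-2.1742]
Step 10: x=[4.9230] v=[-2.3825]
Step 11: x=[4.7940] v=[-2.5806]
Step 12: x=[4.6556] v=[-2.7677]
Step 13: x=[4.5085] v=[-2.9430]
Step 14: x=[4.3532] v=[-3.1058]
Step 15: x=[4.1904] v=[-3.2553]
Step 16: x=[4.0209] v=[-3.3910]
Step 17: x=[3.8453] v=[-3.5122]
Step 18: x=[3.6644] v=[-3.6184]
Step 19: x=[3.4789] v=[-3.7092]
Step 20: x=[3.2897] v=[-3.7842]
Step 21: x=[3.0976] v=[-3.8430]
Step 22: x=[2.9033] v=[-3.8854]
Step 23: x=[2.7077] v=[-3.9113]
Step 24: x=[2.5117] v=[-3.9205]
Step 25: x=[2.3161] v=[-3.9130]
Step 26: x=[2.1217] v=[-3.8888]
Step 27: x=[1.9293] v=[-3.8480]
Step 28: x=[1.7398] v=[-3.7908]
Step 29: x=[1.5539] v=[-3.7174]
Step 30: x=[1.3725] v=[-3.6282]
Step 31: x=[1.1963] v=[-3.5235]
Step 32: x=[1.0261] v=[-3.4038]
Step 33: x=[0.8626] v=[-3.2696]
Step 34: x=[0.7065] v=[-3.1214]
Step 35: x=[0.5585] v=[-2.9599]
Step 36: x=[0.4192] v=[-2.7858]
Step 37: x=[0.2892] v=[-2.5998]
Step 38: x=[0.1691] v=[-2.4027]
Step 39: x=[0.0593] v=[-2.1954]
Step 40: x=[-0.0396] v=[-1.9787]
Step 41: x=[-0.1273] v=[-1.7536]
Step 42: x=[-0.2034] v=[-1.5210]
Step 43: x=[-0.2675] v=[-1.2819]
Step 44: x=[-0.3194] v=[-1.0373]
v[0] did not become non-negative within 44 steps; using fallback time=2.2000

Answer: 2.2000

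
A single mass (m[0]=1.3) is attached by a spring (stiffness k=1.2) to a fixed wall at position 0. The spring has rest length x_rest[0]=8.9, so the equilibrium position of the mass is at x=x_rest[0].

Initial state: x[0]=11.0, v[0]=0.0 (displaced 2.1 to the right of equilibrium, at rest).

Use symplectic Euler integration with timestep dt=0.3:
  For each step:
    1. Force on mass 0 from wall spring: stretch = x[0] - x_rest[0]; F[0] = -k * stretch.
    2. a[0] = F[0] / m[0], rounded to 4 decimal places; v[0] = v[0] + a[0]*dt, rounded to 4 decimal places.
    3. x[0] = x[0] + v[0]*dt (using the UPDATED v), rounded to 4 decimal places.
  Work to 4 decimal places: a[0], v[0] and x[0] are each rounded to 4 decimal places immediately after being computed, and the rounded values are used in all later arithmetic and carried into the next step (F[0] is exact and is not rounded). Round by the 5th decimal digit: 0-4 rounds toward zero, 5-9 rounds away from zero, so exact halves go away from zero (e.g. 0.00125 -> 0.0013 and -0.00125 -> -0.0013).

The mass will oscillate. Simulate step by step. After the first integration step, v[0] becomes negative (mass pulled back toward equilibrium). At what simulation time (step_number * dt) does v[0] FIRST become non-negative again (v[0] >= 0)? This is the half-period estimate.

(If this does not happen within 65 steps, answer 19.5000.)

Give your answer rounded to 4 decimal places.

Step 0: x=[11.0000] v=[0.0000]
Step 1: x=[10.8255] v=[-0.5816]
Step 2: x=[10.4911] v=[-1.1148]
Step 3: x=[10.0245] v=[-1.5554]
Step 4: x=[9.4645] v=[-1.8668]
Step 5: x=[8.8576] v=[-2.0231]
Step 6: x=[8.2542] v=[-2.0114]
Step 7: x=[7.7044] v=[-1.8326]
Step 8: x=[7.2540] v=[-1.5015]
Step 9: x=[6.9403] v=[-1.0457]
Step 10: x=[6.7894] v=[-0.5030]
Step 11: x=[6.8139] v=[0.0815]
First v>=0 after going negative at step 11, time=3.3000

Answer: 3.3000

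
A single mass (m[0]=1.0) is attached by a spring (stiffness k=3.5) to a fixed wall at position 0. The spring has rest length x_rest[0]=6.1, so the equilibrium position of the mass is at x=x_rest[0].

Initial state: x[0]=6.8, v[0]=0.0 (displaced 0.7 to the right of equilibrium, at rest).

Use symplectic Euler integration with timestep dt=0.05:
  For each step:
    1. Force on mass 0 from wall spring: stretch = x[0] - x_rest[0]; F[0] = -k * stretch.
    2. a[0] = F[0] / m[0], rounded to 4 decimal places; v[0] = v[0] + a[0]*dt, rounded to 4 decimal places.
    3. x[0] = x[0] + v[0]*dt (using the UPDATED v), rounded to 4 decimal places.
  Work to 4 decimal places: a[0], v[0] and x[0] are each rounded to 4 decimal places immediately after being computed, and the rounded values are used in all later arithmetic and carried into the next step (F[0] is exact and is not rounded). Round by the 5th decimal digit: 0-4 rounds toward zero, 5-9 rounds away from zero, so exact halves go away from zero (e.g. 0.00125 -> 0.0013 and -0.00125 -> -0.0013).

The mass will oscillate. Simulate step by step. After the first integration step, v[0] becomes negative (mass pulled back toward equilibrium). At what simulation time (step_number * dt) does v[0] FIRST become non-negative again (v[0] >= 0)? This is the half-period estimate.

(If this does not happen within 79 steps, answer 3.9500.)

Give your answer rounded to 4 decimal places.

Step 0: x=[6.8000] v=[0.0000]
Step 1: x=[6.7939] v=[-0.1225]
Step 2: x=[6.7817] v=[-0.2439]
Step 3: x=[6.7635] v=[-0.3632]
Step 4: x=[6.7395] v=[-0.4793]
Step 5: x=[6.7099] v=[-0.5912]
Step 6: x=[6.6750] v=[-0.6979]
Step 7: x=[6.6351] v=[-0.7985]
Step 8: x=[6.5905] v=[-0.8921]
Step 9: x=[6.5416] v=[-0.9779]
Step 10: x=[6.4888] v=[-1.0552]
Step 11: x=[6.4326] v=[-1.1232]
Step 12: x=[6.3735] v=[-1.1814]
Step 13: x=[6.3120] v=[-1.2293]
Step 14: x=[6.2487] v=[-1.2664]
Step 15: x=[6.1841] v=[-1.2924]
Step 16: x=[6.1187] v=[-1.3071]
Step 17: x=[6.0532] v=[-1.3104]
Step 18: x=[5.9881] v=[-1.3022]
Step 19: x=[5.9240] v=[-1.2826]
Step 20: x=[5.8614] v=[-1.2518]
Step 21: x=[5.8009] v=[-1.2100]
Step 22: x=[5.7430] v=[-1.1577]
Step 23: x=[5.6882] v=[-1.0952]
Step 24: x=[5.6370] v=[-1.0231]
Step 25: x=[5.5899] v=[-0.9421]
Step 26: x=[5.5473] v=[-0.8528]
Step 27: x=[5.5095] v=[-0.7561]
Step 28: x=[5.4769] v=[-0.6528]
Step 29: x=[5.4497] v=[-0.5438]
Step 30: x=[5.4282] v=[-0.4300]
Step 31: x=[5.4126] v=[-0.3124]
Step 32: x=[5.4030] v=[-0.1921]
Step 33: x=[5.3995] v=[-0.0701]
Step 34: x=[5.4021] v=[0.0525]
First v>=0 after going negative at step 34, time=1.7000

Answer: 1.7000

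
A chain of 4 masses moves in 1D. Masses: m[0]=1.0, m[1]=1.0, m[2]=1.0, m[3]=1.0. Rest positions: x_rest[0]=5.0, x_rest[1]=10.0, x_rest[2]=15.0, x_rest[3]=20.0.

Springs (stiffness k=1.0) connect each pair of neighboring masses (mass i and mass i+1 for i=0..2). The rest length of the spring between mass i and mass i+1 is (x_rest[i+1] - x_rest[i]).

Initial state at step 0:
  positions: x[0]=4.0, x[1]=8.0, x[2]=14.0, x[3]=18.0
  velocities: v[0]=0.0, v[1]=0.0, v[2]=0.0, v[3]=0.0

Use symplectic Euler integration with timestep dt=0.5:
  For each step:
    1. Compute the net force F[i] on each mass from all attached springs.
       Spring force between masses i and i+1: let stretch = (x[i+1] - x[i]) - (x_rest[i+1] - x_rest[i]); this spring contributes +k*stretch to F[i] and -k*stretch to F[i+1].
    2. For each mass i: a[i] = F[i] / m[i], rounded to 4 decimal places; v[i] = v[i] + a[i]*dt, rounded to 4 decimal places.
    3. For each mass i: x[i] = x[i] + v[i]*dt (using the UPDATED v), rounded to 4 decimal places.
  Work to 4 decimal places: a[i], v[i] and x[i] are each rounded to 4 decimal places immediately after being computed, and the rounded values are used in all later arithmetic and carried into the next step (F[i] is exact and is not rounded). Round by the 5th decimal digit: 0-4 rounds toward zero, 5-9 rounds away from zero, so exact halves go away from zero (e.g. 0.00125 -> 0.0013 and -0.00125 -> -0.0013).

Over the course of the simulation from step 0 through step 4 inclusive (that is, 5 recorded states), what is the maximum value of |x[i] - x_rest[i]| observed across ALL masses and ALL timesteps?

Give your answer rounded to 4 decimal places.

Answer: 2.1875

Derivation:
Step 0: x=[4.0000 8.0000 14.0000 18.0000] v=[0.0000 0.0000 0.0000 0.0000]
Step 1: x=[3.7500 8.5000 13.5000 18.2500] v=[-0.5000 1.0000 -1.0000 0.5000]
Step 2: x=[3.4375 9.0625 12.9375 18.5625] v=[-0.6250 1.1250 -1.1250 0.6250]
Step 3: x=[3.2813 9.1875 12.8125 18.7188] v=[-0.3125 0.2500 -0.2500 0.3125]
Step 4: x=[3.3516 8.7422 13.2579 18.6485] v=[0.1406 -0.8906 0.8907 -0.1407]
Max displacement = 2.1875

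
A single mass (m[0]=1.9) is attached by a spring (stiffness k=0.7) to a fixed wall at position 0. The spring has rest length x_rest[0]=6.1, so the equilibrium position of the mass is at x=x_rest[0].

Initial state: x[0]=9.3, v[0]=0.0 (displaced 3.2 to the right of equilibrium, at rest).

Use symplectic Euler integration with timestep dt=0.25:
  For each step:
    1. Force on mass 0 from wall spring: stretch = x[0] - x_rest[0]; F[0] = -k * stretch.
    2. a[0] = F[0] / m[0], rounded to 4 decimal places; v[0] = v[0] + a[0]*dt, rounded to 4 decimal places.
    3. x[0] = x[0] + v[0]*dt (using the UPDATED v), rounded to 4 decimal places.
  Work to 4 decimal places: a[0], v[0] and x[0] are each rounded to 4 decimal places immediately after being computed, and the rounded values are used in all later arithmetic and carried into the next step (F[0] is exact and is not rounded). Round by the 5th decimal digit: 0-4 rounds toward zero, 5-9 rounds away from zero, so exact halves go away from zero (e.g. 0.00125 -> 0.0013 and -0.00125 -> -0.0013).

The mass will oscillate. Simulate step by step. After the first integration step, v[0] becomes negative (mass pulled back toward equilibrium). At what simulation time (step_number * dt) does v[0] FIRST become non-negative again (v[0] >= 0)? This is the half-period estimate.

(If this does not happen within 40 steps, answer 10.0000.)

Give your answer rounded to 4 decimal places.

Answer: 5.2500

Derivation:
Step 0: x=[9.3000] v=[0.0000]
Step 1: x=[9.2263] v=[-0.2947]
Step 2: x=[9.0806] v=[-0.5827]
Step 3: x=[8.8663] v=[-0.8572]
Step 4: x=[8.5883] v=[-1.1120]
Step 5: x=[8.2530] v=[-1.3412]
Step 6: x=[7.8681] v=[-1.5395]
Step 7: x=[7.4425] v=[-1.7024]
Step 8: x=[6.9860] v=[-1.8261]
Step 9: x=[6.5091] v=[-1.9077]
Step 10: x=[6.0228] v=[-1.9454]
Step 11: x=[5.5382] v=[-1.9383]
Step 12: x=[5.0666] v=[-1.8866]
Step 13: x=[4.6188] v=[-1.7914]
Step 14: x=[4.2051] v=[-1.6550]
Step 15: x=[3.8350] v=[-1.4805]
Step 16: x=[3.5170] v=[-1.2719]
Step 17: x=[3.2585] v=[-1.0340]
Step 18: x=[3.0654] v=[-0.7723]
Step 19: x=[2.9422] v=[-0.4928]
Step 20: x=[2.8917] v=[-0.2020]
Step 21: x=[2.9151] v=[0.0935]
First v>=0 after going negative at step 21, time=5.2500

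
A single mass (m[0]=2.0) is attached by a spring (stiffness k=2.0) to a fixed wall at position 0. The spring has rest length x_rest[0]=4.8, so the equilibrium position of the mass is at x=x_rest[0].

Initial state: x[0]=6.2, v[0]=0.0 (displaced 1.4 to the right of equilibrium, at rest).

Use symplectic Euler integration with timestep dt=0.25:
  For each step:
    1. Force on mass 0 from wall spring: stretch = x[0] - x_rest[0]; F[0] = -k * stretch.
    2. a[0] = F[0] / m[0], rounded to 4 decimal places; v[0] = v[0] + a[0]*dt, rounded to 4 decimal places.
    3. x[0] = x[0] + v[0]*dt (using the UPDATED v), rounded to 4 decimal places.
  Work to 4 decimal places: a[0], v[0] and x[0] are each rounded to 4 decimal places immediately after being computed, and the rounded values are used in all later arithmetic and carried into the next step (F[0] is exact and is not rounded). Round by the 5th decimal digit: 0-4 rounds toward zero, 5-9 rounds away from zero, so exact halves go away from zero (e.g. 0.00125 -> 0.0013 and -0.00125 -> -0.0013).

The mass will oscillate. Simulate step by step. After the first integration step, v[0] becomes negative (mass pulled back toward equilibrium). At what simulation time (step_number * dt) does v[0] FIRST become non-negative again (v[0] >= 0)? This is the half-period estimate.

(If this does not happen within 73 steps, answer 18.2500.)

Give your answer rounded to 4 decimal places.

Answer: 3.2500

Derivation:
Step 0: x=[6.2000] v=[0.0000]
Step 1: x=[6.1125] v=[-0.3500]
Step 2: x=[5.9430] v=[-0.6781]
Step 3: x=[5.7020] v=[-0.9639]
Step 4: x=[5.4047] v=[-1.1894]
Step 5: x=[5.0696] v=[-1.3406]
Step 6: x=[4.7176] v=[-1.4080]
Step 7: x=[4.3708] v=[-1.3874]
Step 8: x=[4.0508] v=[-1.2801]
Step 9: x=[3.7776] v=[-1.0928]
Step 10: x=[3.5683] v=[-0.8372]
Step 11: x=[3.4360] v=[-0.5293]
Step 12: x=[3.3889] v=[-0.1883]
Step 13: x=[3.4300] v=[0.1645]
First v>=0 after going negative at step 13, time=3.2500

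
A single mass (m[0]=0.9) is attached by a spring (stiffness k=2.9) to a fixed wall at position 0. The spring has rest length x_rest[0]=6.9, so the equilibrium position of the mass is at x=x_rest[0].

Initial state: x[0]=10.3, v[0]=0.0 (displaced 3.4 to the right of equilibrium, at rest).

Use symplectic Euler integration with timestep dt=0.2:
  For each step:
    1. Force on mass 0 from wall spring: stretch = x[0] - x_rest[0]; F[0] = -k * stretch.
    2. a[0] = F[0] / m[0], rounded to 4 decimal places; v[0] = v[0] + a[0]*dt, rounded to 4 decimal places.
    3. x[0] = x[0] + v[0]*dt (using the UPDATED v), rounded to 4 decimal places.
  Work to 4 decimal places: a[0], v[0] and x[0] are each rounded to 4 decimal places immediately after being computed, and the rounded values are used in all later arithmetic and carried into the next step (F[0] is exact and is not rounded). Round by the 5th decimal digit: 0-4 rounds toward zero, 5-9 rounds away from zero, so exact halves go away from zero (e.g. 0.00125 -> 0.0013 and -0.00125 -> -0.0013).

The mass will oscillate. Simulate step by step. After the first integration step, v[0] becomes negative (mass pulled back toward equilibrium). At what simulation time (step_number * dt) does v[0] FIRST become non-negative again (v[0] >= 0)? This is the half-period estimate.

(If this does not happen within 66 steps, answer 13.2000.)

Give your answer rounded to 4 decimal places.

Step 0: x=[10.3000] v=[0.0000]
Step 1: x=[9.8618] v=[-2.1911]
Step 2: x=[9.0418] v=[-4.0998]
Step 3: x=[7.9458] v=[-5.4801]
Step 4: x=[6.7150] v=[-6.1541]
Step 5: x=[5.5080] v=[-6.0349]
Step 6: x=[4.4804] v=[-5.1378]
Step 7: x=[3.7647] v=[-3.5785]
Step 8: x=[3.4531] v=[-1.5580]
Step 9: x=[3.5858] v=[0.6633]
First v>=0 after going negative at step 9, time=1.8000

Answer: 1.8000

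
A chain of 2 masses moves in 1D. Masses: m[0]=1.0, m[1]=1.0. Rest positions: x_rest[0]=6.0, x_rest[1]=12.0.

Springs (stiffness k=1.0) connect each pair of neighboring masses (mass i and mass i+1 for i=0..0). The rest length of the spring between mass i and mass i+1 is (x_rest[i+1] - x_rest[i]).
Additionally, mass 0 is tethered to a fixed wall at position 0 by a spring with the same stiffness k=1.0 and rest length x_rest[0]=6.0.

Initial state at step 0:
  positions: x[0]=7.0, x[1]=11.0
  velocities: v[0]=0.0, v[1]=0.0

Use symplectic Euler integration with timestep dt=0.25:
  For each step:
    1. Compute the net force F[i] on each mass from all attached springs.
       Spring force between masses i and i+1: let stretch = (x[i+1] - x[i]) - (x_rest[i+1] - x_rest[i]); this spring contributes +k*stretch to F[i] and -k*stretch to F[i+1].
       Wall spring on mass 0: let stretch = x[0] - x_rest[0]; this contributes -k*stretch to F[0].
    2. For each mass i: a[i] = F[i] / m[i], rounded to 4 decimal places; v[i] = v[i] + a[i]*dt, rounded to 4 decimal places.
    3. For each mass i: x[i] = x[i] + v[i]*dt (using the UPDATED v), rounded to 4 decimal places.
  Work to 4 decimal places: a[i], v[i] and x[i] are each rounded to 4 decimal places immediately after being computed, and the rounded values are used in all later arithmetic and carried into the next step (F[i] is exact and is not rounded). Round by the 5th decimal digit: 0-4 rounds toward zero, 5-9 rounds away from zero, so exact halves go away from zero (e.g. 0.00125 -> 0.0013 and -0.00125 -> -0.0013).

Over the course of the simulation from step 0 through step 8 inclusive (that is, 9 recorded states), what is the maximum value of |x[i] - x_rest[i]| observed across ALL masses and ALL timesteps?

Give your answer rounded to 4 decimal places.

Answer: 1.2594

Derivation:
Step 0: x=[7.0000 11.0000] v=[0.0000 0.0000]
Step 1: x=[6.8125 11.1250] v=[-0.7500 0.5000]
Step 2: x=[6.4688 11.3555] v=[-1.3750 0.9219]
Step 3: x=[6.0262 11.6556] v=[-1.7705 1.2002]
Step 4: x=[5.5588 11.9788] v=[-1.8697 1.2929]
Step 5: x=[5.1452 12.2758] v=[-1.6544 1.1879]
Step 6: x=[4.8557 12.5021] v=[-1.1581 0.9053]
Step 7: x=[4.7406 12.6255] v=[-0.4604 0.4937]
Step 8: x=[4.8220 12.6311] v=[0.3257 0.0225]
Max displacement = 1.2594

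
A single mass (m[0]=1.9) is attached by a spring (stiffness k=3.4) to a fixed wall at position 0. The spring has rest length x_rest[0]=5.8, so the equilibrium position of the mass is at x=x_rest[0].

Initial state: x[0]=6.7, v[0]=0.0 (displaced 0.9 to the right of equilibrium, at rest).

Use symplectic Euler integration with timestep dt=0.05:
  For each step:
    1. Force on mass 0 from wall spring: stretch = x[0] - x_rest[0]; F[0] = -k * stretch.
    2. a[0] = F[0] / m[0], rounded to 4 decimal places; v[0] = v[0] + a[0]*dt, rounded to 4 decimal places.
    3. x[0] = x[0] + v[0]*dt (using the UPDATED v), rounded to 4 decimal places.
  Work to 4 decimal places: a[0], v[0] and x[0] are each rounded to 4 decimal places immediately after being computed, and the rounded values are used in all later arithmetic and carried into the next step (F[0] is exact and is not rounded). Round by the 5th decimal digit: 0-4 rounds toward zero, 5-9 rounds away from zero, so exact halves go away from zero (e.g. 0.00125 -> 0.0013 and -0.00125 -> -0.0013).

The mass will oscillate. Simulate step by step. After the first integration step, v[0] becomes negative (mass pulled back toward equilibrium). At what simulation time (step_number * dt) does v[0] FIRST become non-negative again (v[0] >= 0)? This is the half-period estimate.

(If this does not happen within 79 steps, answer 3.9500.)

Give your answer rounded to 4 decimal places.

Answer: 2.3500

Derivation:
Step 0: x=[6.7000] v=[0.0000]
Step 1: x=[6.6960] v=[-0.0805]
Step 2: x=[6.6880] v=[-0.1607]
Step 3: x=[6.6760] v=[-0.2402]
Step 4: x=[6.6601] v=[-0.3186]
Step 5: x=[6.6403] v=[-0.3956]
Step 6: x=[6.6168] v=[-0.4708]
Step 7: x=[6.5896] v=[-0.5439]
Step 8: x=[6.5589] v=[-0.6146]
Step 9: x=[6.5248] v=[-0.6825]
Step 10: x=[6.4874] v=[-0.7474]
Step 11: x=[6.4470] v=[-0.8089]
Step 12: x=[6.4037] v=[-0.8668]
Step 13: x=[6.3577] v=[-0.9208]
Step 14: x=[6.3092] v=[-0.9707]
Step 15: x=[6.2584] v=[-1.0163]
Step 16: x=[6.2055] v=[-1.0573]
Step 17: x=[6.1508] v=[-1.0936]
Step 18: x=[6.0946] v=[-1.1250]
Step 19: x=[6.0370] v=[-1.1514]
Step 20: x=[5.9784] v=[-1.1726]
Step 21: x=[5.9190] v=[-1.1886]
Step 22: x=[5.8590] v=[-1.1992]
Step 23: x=[5.7988] v=[-1.2045]
Step 24: x=[5.7386] v=[-1.2044]
Step 25: x=[5.6787] v=[-1.1989]
Step 26: x=[5.6193] v=[-1.1880]
Step 27: x=[5.5607] v=[-1.1718]
Step 28: x=[5.5032] v=[-1.1504]
Step 29: x=[5.4470] v=[-1.1238]
Step 30: x=[5.3924] v=[-1.0922]
Step 31: x=[5.3396] v=[-1.0557]
Step 32: x=[5.2889] v=[-1.0145]
Step 33: x=[5.2405] v=[-0.9688]
Step 34: x=[5.1946] v=[-0.9187]
Step 35: x=[5.1514] v=[-0.8645]
Step 36: x=[5.1111] v=[-0.8065]
Step 37: x=[5.0739] v=[-0.7449]
Step 38: x=[5.0399] v=[-0.6799]
Step 39: x=[5.0093] v=[-0.6119]
Step 40: x=[4.9822] v=[-0.5412]
Step 41: x=[4.9588] v=[-0.4680]
Step 42: x=[4.9392] v=[-0.3927]
Step 43: x=[4.9234] v=[-0.3157]
Step 44: x=[4.9115] v=[-0.2373]
Step 45: x=[4.9036] v=[-0.1578]
Step 46: x=[4.8997] v=[-0.0776]
Step 47: x=[4.8999] v=[0.0030]
First v>=0 after going negative at step 47, time=2.3500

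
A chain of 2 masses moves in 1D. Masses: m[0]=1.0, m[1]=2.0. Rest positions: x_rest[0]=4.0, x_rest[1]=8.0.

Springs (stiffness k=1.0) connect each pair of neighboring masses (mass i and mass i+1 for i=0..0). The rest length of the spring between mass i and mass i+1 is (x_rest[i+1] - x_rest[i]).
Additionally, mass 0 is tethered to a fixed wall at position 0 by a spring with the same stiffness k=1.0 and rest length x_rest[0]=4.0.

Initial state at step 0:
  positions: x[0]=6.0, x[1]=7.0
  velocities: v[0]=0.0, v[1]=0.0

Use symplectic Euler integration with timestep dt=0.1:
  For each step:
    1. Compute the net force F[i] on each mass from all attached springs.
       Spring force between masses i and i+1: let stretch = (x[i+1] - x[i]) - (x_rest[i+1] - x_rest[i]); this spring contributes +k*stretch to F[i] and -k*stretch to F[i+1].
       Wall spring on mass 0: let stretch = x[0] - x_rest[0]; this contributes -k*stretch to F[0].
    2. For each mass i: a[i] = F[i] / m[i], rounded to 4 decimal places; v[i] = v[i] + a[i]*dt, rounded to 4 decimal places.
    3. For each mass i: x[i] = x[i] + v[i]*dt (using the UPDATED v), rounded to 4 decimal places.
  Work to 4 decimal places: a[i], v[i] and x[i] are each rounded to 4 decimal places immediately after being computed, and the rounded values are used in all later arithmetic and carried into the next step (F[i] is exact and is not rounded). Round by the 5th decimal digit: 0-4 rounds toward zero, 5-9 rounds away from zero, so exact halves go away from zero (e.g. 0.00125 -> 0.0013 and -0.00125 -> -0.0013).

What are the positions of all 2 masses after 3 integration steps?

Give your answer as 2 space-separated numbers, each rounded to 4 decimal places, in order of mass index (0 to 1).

Answer: 5.7058 7.0884

Derivation:
Step 0: x=[6.0000 7.0000] v=[0.0000 0.0000]
Step 1: x=[5.9500 7.0150] v=[-0.5000 0.1500]
Step 2: x=[5.8512 7.0447] v=[-0.9885 0.2968]
Step 3: x=[5.7058 7.0884] v=[-1.4543 0.4371]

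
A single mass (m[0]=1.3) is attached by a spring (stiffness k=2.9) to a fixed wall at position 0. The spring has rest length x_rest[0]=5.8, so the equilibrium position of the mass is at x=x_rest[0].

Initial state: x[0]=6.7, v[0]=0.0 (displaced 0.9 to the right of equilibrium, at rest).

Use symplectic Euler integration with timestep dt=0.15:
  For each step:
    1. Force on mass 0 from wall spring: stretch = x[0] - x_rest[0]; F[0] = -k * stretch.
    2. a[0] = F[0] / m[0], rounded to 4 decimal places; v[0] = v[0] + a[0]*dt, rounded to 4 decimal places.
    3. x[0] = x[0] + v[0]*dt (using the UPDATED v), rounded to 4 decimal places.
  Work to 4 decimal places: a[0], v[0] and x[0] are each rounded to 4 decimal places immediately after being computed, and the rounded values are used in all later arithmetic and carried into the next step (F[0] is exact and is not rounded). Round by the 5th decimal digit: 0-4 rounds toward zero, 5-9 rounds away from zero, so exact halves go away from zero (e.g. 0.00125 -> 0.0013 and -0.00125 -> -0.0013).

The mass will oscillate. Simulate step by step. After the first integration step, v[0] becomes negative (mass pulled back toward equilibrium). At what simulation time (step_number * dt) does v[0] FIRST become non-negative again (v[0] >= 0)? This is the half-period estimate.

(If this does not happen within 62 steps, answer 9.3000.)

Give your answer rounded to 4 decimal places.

Step 0: x=[6.7000] v=[0.0000]
Step 1: x=[6.6548] v=[-0.3012]
Step 2: x=[6.5667] v=[-0.5872]
Step 3: x=[6.4401] v=[-0.8437]
Step 4: x=[6.2814] v=[-1.0579]
Step 5: x=[6.0986] v=[-1.2190]
Step 6: x=[5.9008] v=[-1.3189]
Step 7: x=[5.6979] v=[-1.3526]
Step 8: x=[5.5001] v=[-1.3184]
Step 9: x=[5.3174] v=[-1.2181]
Step 10: x=[5.1589] v=[-1.0566]
Step 11: x=[5.0326] v=[-0.8421]
Step 12: x=[4.9448] v=[-0.5853]
Step 13: x=[4.8999] v=[-0.2991]
Step 14: x=[4.9002] v=[0.0021]
First v>=0 after going negative at step 14, time=2.1000

Answer: 2.1000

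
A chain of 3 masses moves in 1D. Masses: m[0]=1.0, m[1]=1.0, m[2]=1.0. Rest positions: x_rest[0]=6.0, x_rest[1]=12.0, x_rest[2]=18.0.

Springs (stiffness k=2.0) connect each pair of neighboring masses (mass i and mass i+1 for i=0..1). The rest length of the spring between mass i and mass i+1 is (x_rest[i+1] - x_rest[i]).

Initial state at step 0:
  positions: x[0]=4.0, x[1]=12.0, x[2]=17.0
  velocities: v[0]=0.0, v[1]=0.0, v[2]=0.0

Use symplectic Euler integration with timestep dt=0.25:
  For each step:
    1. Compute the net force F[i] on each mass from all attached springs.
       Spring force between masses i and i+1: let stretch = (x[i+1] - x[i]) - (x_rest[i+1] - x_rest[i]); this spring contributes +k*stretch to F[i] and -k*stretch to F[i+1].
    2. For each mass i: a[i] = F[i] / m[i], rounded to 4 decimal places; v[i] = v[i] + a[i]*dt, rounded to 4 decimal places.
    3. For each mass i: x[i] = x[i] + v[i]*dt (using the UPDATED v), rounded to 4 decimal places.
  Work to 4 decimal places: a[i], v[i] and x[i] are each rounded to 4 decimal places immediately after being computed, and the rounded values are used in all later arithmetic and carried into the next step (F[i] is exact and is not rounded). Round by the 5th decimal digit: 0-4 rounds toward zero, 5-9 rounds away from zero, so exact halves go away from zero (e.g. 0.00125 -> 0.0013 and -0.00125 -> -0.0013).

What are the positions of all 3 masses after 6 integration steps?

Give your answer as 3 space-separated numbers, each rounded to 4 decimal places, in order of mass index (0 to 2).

Answer: 5.6673 10.3502 16.9827

Derivation:
Step 0: x=[4.0000 12.0000 17.0000] v=[0.0000 0.0000 0.0000]
Step 1: x=[4.2500 11.6250 17.1250] v=[1.0000 -1.5000 0.5000]
Step 2: x=[4.6719 11.0156 17.3125] v=[1.6875 -2.4375 0.7500]
Step 3: x=[5.1368 10.4004 17.4629] v=[1.8594 -2.4609 0.6016]
Step 4: x=[5.5096 10.0100 17.4805] v=[1.4912 -1.5615 0.0704]
Step 5: x=[5.6950 9.9909 17.3143] v=[0.7414 -0.0765 -0.6649]
Step 6: x=[5.6673 10.3502 16.9827] v=[-0.1107 1.4373 -1.3266]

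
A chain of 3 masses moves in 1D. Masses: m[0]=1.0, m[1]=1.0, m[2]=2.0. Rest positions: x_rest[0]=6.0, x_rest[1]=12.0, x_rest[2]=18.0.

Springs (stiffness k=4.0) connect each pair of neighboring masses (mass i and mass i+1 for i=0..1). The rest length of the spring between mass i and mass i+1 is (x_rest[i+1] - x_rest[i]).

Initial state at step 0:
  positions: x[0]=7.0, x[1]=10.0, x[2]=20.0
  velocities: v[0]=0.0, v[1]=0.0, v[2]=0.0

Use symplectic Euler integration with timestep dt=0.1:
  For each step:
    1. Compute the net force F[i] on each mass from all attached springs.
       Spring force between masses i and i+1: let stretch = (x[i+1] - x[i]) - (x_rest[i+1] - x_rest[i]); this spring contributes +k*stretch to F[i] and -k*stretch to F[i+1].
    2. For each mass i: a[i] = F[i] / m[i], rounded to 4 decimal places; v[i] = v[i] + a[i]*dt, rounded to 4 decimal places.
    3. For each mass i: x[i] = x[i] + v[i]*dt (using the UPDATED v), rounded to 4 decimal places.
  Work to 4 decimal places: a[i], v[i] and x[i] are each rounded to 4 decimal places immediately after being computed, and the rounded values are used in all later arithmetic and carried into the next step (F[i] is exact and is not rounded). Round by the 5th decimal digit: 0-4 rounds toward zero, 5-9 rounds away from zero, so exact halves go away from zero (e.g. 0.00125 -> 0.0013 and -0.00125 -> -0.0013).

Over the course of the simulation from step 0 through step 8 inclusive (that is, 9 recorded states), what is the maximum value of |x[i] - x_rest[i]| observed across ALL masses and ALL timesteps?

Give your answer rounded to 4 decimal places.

Step 0: x=[7.0000 10.0000 20.0000] v=[0.0000 0.0000 0.0000]
Step 1: x=[6.8800 10.2800 19.9200] v=[-1.2000 2.8000 -0.8000]
Step 2: x=[6.6560 10.8096 19.7672] v=[-2.2400 5.2960 -1.5280]
Step 3: x=[6.3581 11.5314 19.5553] v=[-2.9786 7.2176 -2.1195]
Step 4: x=[6.0272 12.3672 19.3029] v=[-3.3093 8.3578 -2.5243]
Step 5: x=[5.7099 13.2268 19.0318] v=[-3.1733 8.5961 -2.7114]
Step 6: x=[5.4533 14.0179 18.7646] v=[-2.5665 7.9113 -2.6724]
Step 7: x=[5.2992 14.6563 18.5224] v=[-1.5407 6.3841 -2.4217]
Step 8: x=[5.2794 15.0751 18.3229] v=[-0.1979 4.1877 -1.9949]
Max displacement = 3.0751

Answer: 3.0751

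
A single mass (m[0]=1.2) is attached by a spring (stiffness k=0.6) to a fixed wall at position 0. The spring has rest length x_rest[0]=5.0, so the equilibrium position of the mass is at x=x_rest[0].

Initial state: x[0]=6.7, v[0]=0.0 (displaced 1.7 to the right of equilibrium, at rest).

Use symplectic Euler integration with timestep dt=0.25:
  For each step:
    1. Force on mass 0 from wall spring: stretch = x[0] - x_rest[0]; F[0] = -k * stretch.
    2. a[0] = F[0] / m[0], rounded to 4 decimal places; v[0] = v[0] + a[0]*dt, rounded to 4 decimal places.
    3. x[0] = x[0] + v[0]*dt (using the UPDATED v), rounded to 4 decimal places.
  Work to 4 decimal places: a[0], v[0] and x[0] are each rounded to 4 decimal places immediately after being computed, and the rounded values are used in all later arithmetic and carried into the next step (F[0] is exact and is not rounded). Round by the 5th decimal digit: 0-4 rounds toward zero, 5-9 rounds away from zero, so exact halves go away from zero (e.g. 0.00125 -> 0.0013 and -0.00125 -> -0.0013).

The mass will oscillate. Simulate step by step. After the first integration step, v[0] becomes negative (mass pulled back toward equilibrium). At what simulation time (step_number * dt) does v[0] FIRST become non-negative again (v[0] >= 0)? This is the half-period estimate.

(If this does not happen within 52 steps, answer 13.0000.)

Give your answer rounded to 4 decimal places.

Answer: 4.5000

Derivation:
Step 0: x=[6.7000] v=[0.0000]
Step 1: x=[6.6469] v=[-0.2125]
Step 2: x=[6.5423] v=[-0.4184]
Step 3: x=[6.3895] v=[-0.6112]
Step 4: x=[6.1933] v=[-0.7849]
Step 5: x=[5.9598] v=[-0.9341]
Step 6: x=[5.6963] v=[-1.0541]
Step 7: x=[5.4110] v=[-1.1412]
Step 8: x=[5.1129] v=[-1.1926]
Step 9: x=[4.8112] v=[-1.2067]
Step 10: x=[4.5154] v=[-1.1831]
Step 11: x=[4.2348] v=[-1.1225]
Step 12: x=[3.9781] v=[-1.0269]
Step 13: x=[3.7533] v=[-0.8992]
Step 14: x=[3.5675] v=[-0.7434]
Step 15: x=[3.4264] v=[-0.5643]
Step 16: x=[3.3345] v=[-0.3676]
Step 17: x=[3.2947] v=[-0.1594]
Step 18: x=[3.3082] v=[0.0538]
First v>=0 after going negative at step 18, time=4.5000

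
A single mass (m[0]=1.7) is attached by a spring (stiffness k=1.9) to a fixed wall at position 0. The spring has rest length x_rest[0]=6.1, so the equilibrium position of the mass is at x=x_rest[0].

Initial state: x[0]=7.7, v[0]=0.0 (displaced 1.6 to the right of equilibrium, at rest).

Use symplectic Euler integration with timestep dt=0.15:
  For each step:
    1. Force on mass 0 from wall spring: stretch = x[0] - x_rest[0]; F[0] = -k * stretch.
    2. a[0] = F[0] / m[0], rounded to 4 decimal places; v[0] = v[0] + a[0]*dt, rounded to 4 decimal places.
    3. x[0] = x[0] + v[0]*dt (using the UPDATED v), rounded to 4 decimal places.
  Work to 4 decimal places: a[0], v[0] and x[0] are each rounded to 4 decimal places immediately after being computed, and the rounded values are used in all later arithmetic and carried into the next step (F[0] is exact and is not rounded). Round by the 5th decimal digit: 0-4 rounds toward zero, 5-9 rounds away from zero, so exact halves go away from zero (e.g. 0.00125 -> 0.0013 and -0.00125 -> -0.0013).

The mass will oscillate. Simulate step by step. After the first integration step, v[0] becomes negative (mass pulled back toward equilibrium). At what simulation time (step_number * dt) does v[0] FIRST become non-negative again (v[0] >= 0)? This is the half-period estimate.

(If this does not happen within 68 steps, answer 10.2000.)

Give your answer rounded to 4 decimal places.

Step 0: x=[7.7000] v=[0.0000]
Step 1: x=[7.6598] v=[-0.2682]
Step 2: x=[7.5803] v=[-0.5297]
Step 3: x=[7.4636] v=[-0.7779]
Step 4: x=[7.3126] v=[-1.0065]
Step 5: x=[7.1311] v=[-1.2098]
Step 6: x=[6.9237] v=[-1.3827]
Step 7: x=[6.6956] v=[-1.5208]
Step 8: x=[6.4525] v=[-1.6207]
Step 9: x=[6.2005] v=[-1.6798]
Step 10: x=[5.9460] v=[-1.6966]
Step 11: x=[5.6954] v=[-1.6708]
Step 12: x=[5.4550] v=[-1.6030]
Step 13: x=[5.2308] v=[-1.4949]
Step 14: x=[5.0284] v=[-1.3492]
Step 15: x=[4.8530] v=[-1.1695]
Step 16: x=[4.7089] v=[-0.9604]
Step 17: x=[4.5998] v=[-0.7272]
Step 18: x=[4.5284] v=[-0.4757]
Step 19: x=[4.4966] v=[-0.2122]
Step 20: x=[4.5051] v=[0.0566]
First v>=0 after going negative at step 20, time=3.0000

Answer: 3.0000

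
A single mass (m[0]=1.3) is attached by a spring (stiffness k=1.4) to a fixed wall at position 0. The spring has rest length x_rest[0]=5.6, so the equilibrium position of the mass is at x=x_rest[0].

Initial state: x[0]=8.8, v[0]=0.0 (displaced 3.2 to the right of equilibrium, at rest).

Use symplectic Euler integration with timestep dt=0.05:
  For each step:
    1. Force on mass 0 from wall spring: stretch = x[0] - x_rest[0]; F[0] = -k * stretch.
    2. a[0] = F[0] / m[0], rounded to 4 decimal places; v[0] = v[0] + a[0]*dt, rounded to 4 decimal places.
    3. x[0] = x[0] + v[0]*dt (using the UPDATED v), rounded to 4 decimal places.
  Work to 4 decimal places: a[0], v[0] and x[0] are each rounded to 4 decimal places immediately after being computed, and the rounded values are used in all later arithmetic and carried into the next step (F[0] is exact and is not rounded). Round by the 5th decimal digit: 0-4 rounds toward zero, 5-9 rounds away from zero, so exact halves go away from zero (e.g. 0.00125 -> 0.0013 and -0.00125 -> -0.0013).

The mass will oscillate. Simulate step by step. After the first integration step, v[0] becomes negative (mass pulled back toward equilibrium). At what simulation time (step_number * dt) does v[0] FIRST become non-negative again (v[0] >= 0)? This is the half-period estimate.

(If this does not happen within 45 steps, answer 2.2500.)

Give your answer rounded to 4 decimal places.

Answer: 2.2500

Derivation:
Step 0: x=[8.8000] v=[0.0000]
Step 1: x=[8.7914] v=[-0.1723]
Step 2: x=[8.7742] v=[-0.3441]
Step 3: x=[8.7485] v=[-0.5150]
Step 4: x=[8.7143] v=[-0.6845]
Step 5: x=[8.6717] v=[-0.8522]
Step 6: x=[8.6208] v=[-1.0176]
Step 7: x=[8.5618] v=[-1.1803]
Step 8: x=[8.4948] v=[-1.3398]
Step 9: x=[8.4200] v=[-1.4957]
Step 10: x=[8.3376] v=[-1.6475]
Step 11: x=[8.2479] v=[-1.7949]
Step 12: x=[8.1510] v=[-1.9375]
Step 13: x=[8.0473] v=[-2.0749]
Step 14: x=[7.9370] v=[-2.2067]
Step 15: x=[7.8204] v=[-2.3325]
Step 16: x=[7.6978] v=[-2.4521]
Step 17: x=[7.5695] v=[-2.5651]
Step 18: x=[7.4359] v=[-2.6712]
Step 19: x=[7.2974] v=[-2.7701]
Step 20: x=[7.1543] v=[-2.8615]
Step 21: x=[7.0070] v=[-2.9452]
Step 22: x=[6.8560] v=[-3.0210]
Step 23: x=[6.7016] v=[-3.0886]
Step 24: x=[6.5442] v=[-3.1479]
Step 25: x=[6.3843] v=[-3.1987]
Step 26: x=[6.2223] v=[-3.2409]
Step 27: x=[6.0586] v=[-3.2744]
Step 28: x=[5.8936] v=[-3.2991]
Step 29: x=[5.7279] v=[-3.3149]
Step 30: x=[5.5618] v=[-3.3218]
Step 31: x=[5.3958] v=[-3.3197]
Step 32: x=[5.2304] v=[-3.3087]
Step 33: x=[5.0660] v=[-3.2888]
Step 34: x=[4.9030] v=[-3.2600]
Step 35: x=[4.7419] v=[-3.2225]
Step 36: x=[4.5831] v=[-3.1763]
Step 37: x=[4.4270] v=[-3.1215]
Step 38: x=[4.2741] v=[-3.0583]
Step 39: x=[4.1248] v=[-2.9869]
Step 40: x=[3.9794] v=[-2.9075]
Step 41: x=[3.8384] v=[-2.8202]
Step 42: x=[3.7021] v=[-2.7253]
Step 43: x=[3.5709] v=[-2.6231]
Step 44: x=[3.4452] v=[-2.5138]
Step 45: x=[3.3253] v=[-2.3978]
v[0] did not become non-negative within 45 steps; using fallback time=2.2500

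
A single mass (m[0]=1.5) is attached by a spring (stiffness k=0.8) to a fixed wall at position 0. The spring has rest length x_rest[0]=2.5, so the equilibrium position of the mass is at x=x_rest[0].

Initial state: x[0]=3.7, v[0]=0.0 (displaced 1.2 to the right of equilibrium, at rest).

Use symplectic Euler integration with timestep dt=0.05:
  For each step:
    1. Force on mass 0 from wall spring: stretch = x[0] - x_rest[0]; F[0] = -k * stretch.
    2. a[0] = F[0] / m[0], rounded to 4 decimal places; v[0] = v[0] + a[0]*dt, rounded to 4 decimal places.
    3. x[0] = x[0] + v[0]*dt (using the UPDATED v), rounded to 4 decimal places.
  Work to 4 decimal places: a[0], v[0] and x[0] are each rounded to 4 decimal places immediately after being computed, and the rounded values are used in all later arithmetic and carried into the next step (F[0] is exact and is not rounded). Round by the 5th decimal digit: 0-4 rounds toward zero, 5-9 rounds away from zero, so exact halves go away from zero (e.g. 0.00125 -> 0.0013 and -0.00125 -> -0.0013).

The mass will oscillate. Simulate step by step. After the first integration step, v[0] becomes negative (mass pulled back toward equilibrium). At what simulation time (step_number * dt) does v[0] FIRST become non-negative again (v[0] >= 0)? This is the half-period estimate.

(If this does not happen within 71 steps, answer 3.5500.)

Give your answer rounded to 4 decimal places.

Step 0: x=[3.7000] v=[0.0000]
Step 1: x=[3.6984] v=[-0.0320]
Step 2: x=[3.6952] v=[-0.0640]
Step 3: x=[3.6904] v=[-0.0959]
Step 4: x=[3.6840] v=[-0.1276]
Step 5: x=[3.6760] v=[-0.1592]
Step 6: x=[3.6665] v=[-0.1906]
Step 7: x=[3.6554] v=[-0.2217]
Step 8: x=[3.6428] v=[-0.2525]
Step 9: x=[3.6287] v=[-0.2830]
Step 10: x=[3.6130] v=[-0.3131]
Step 11: x=[3.5959] v=[-0.3428]
Step 12: x=[3.5773] v=[-0.3720]
Step 13: x=[3.5573] v=[-0.4007]
Step 14: x=[3.5359] v=[-0.4289]
Step 15: x=[3.5131] v=[-0.4565]
Step 16: x=[3.4889] v=[-0.4835]
Step 17: x=[3.4634] v=[-0.5099]
Step 18: x=[3.4366] v=[-0.5356]
Step 19: x=[3.4086] v=[-0.5606]
Step 20: x=[3.3794] v=[-0.5848]
Step 21: x=[3.3490] v=[-0.6083]
Step 22: x=[3.3175] v=[-0.6309]
Step 23: x=[3.2849] v=[-0.6527]
Step 24: x=[3.2512] v=[-0.6736]
Step 25: x=[3.2165] v=[-0.6936]
Step 26: x=[3.1809] v=[-0.7127]
Step 27: x=[3.1444] v=[-0.7309]
Step 28: x=[3.1070] v=[-0.7481]
Step 29: x=[3.0688] v=[-0.7643]
Step 30: x=[3.0298] v=[-0.7795]
Step 31: x=[2.9901] v=[-0.7936]
Step 32: x=[2.9498] v=[-0.8067]
Step 33: x=[2.9089] v=[-0.8187]
Step 34: x=[2.8674] v=[-0.8296]
Step 35: x=[2.8254] v=[-0.8394]
Step 36: x=[2.7830] v=[-0.8481]
Step 37: x=[2.7402] v=[-0.8556]
Step 38: x=[2.6971] v=[-0.8620]
Step 39: x=[2.6537] v=[-0.8673]
Step 40: x=[2.6101] v=[-0.8714]
Step 41: x=[2.5664] v=[-0.8743]
Step 42: x=[2.5226] v=[-0.8761]
Step 43: x=[2.4788] v=[-0.8767]
Step 44: x=[2.4350] v=[-0.8761]
Step 45: x=[2.3913] v=[-0.8744]
Step 46: x=[2.3477] v=[-0.8715]
Step 47: x=[2.3043] v=[-0.8674]
Step 48: x=[2.2612] v=[-0.8622]
Step 49: x=[2.2184] v=[-0.8558]
Step 50: x=[2.1760] v=[-0.8483]
Step 51: x=[2.1340] v=[-0.8397]
Step 52: x=[2.0925] v=[-0.8299]
Step 53: x=[2.0516] v=[-0.8190]
Step 54: x=[2.0113] v=[-0.8070]
Step 55: x=[1.9716] v=[-0.7940]
Step 56: x=[1.9326] v=[-0.7799]
Step 57: x=[1.8944] v=[-0.7648]
Step 58: x=[1.8570] v=[-0.7487]
Step 59: x=[1.8204] v=[-0.7316]
Step 60: x=[1.7847] v=[-0.7135]
Step 61: x=[1.7500] v=[-0.6944]
Step 62: x=[1.7163] v=[-0.6744]
Step 63: x=[1.6836] v=[-0.6535]
Step 64: x=[1.6520] v=[-0.6317]
Step 65: x=[1.6215] v=[-0.6091]
Step 66: x=[1.5922] v=[-0.5857]
Step 67: x=[1.5641] v=[-0.5615]
Step 68: x=[1.5373] v=[-0.5365]
Step 69: x=[1.5118] v=[-0.5108]
Step 70: x=[1.4876] v=[-0.4845]
Step 71: x=[1.4647] v=[-0.4575]
v[0] did not become non-negative within 71 steps; using fallback time=3.5500

Answer: 3.5500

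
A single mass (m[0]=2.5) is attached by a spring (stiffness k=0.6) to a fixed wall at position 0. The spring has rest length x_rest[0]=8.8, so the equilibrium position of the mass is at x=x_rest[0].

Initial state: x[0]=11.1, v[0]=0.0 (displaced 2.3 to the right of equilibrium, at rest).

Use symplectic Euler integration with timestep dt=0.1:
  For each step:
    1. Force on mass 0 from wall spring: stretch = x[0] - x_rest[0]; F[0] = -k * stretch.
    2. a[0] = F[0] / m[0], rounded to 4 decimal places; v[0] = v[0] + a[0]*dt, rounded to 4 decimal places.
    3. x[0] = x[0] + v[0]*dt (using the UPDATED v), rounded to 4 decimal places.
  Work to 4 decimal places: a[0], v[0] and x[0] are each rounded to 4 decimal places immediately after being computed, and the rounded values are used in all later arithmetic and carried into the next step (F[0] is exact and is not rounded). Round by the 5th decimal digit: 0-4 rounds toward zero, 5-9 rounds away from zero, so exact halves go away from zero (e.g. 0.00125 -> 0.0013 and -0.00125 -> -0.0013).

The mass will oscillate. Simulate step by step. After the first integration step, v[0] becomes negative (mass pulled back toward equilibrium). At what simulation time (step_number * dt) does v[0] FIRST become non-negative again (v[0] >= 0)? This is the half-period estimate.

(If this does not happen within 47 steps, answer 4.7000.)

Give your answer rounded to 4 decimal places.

Step 0: x=[11.1000] v=[0.0000]
Step 1: x=[11.0945] v=[-0.0552]
Step 2: x=[11.0835] v=[-0.1103]
Step 3: x=[11.0670] v=[-0.1651]
Step 4: x=[11.0451] v=[-0.2195]
Step 5: x=[11.0178] v=[-0.2734]
Step 6: x=[10.9851] v=[-0.3266]
Step 7: x=[10.9472] v=[-0.3790]
Step 8: x=[10.9042] v=[-0.4305]
Step 9: x=[10.8561] v=[-0.4810]
Step 10: x=[10.8031] v=[-0.5304]
Step 11: x=[10.7453] v=[-0.5785]
Step 12: x=[10.6828] v=[-0.6252]
Step 13: x=[10.6158] v=[-0.6704]
Step 14: x=[10.5444] v=[-0.7140]
Step 15: x=[10.4688] v=[-0.7559]
Step 16: x=[10.3892] v=[-0.7960]
Step 17: x=[10.3058] v=[-0.8341]
Step 18: x=[10.2188] v=[-0.8702]
Step 19: x=[10.1284] v=[-0.9043]
Step 20: x=[10.0348] v=[-0.9362]
Step 21: x=[9.9382] v=[-0.9658]
Step 22: x=[9.8389] v=[-0.9931]
Step 23: x=[9.7371] v=[-1.0180]
Step 24: x=[9.6331] v=[-1.0405]
Step 25: x=[9.5271] v=[-1.0605]
Step 26: x=[9.4193] v=[-1.0780]
Step 27: x=[9.3100] v=[-1.0929]
Step 28: x=[9.1995] v=[-1.1051]
Step 29: x=[9.0880] v=[-1.1147]
Step 30: x=[8.9758] v=[-1.1216]
Step 31: x=[8.8632] v=[-1.1258]
Step 32: x=[8.7505] v=[-1.1273]
Step 33: x=[8.6379] v=[-1.1261]
Step 34: x=[8.5257] v=[-1.1222]
Step 35: x=[8.4141] v=[-1.1156]
Step 36: x=[8.3035] v=[-1.1063]
Step 37: x=[8.1941] v=[-1.0944]
Step 38: x=[8.0861] v=[-1.0799]
Step 39: x=[7.9798] v=[-1.0628]
Step 40: x=[7.8755] v=[-1.0431]
Step 41: x=[7.7734] v=[-1.0209]
Step 42: x=[7.6738] v=[-0.9963]
Step 43: x=[7.5769] v=[-0.9693]
Step 44: x=[7.4829] v=[-0.9400]
Step 45: x=[7.3921] v=[-0.9084]
Step 46: x=[7.3046] v=[-0.8746]
Step 47: x=[7.2207] v=[-0.8387]
v[0] did not become non-negative within 47 steps; using fallback time=4.7000

Answer: 4.7000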